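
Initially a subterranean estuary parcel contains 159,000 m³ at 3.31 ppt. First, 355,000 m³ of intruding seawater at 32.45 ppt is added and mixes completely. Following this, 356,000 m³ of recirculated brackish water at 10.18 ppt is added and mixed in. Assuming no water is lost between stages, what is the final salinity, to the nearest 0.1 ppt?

18.0 ppt

Mass of salt is conserved:
Initial salt = 159,000×3.31 = 526,290
After stage 1: salt = 526,290 + 355,000×32.45 = 12,046,040; volume = 514,000 m³; S = 23.436 ppt
After stage 2: salt = 12,046,040 + 356,000×10.18 = 15,670,120; volume = 870,000 m³
S = 15,670,120 / 870,000 = 18.0116 ppt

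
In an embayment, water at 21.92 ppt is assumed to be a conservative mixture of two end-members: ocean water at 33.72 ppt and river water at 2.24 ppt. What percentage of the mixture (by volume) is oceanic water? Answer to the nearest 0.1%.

Let g be the oceanic fraction. Salt balance per unit volume:
g×33.72 + (1−g)×2.24 = 21.92
g = (21.92 − 2.24) / (33.72 − 2.24) = 19.68/31.48 = 0.6252

62.5%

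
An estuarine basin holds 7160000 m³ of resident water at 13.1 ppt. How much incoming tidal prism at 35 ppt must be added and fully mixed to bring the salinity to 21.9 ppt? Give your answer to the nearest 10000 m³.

4810000 m³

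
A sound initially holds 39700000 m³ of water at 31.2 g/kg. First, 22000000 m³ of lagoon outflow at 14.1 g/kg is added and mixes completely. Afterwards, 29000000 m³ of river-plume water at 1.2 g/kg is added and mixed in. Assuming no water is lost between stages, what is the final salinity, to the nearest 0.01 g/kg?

17.46 g/kg

Mass of salt is conserved:
Initial salt = 39,700,000×31.2 = 1,238,640,000
After stage 1: salt = 1,238,640,000 + 22,000,000×14.1 = 1,548,840,000; volume = 61,700,000 m³; S = 25.103 g/kg
After stage 2: salt = 1,548,840,000 + 29,000,000×1.2 = 1,583,640,000; volume = 90,700,000 m³
S = 1,583,640,000 / 90,700,000 = 17.4602 g/kg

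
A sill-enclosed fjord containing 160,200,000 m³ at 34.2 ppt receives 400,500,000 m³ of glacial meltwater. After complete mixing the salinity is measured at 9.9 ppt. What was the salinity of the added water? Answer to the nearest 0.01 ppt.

Salt balance: 160,200,000×34.2 + 400,500,000×S = 560,700,000×9.9
5,478,840,000 + 400,500,000·S = 5,550,930,000
S = (5,550,930,000 − 5,478,840,000) / 400,500,000 = 0.18 ppt

0.18 ppt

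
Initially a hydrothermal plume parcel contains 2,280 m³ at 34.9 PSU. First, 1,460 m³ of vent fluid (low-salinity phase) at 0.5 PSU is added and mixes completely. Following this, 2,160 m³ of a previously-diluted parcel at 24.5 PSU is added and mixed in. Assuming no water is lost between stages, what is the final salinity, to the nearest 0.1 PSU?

22.6 PSU

Weighted by volume,
Initial salt = 2,280×34.9 = 79,572
After stage 1: salt = 79,572 + 1,460×0.5 = 80,302; volume = 3,740 m³; S = 21.471 PSU
After stage 2: salt = 80,302 + 2,160×24.5 = 133,222; volume = 5,900 m³
S = 133,222 / 5,900 = 22.58 PSU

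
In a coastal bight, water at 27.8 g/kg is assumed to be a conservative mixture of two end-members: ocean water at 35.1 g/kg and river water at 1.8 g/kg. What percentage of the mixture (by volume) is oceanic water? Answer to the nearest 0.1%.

Let g be the oceanic fraction. Salt balance per unit volume:
g×35.1 + (1−g)×1.8 = 27.8
g = (27.8 − 1.8) / (35.1 − 1.8) = 26/33.3 = 0.7808

78.1%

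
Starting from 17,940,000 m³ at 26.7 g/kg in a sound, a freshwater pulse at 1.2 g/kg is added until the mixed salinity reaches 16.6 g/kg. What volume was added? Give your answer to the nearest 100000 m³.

11800000 m³

Salt balance: 17,940,000×26.7 + V×1.2 = (17,940,000+V)×16.6
478,998,000 + 1.2V = 297,804,000 + 16.6V
181,194,000 = 15.4V
V = 11,765,844.16 m³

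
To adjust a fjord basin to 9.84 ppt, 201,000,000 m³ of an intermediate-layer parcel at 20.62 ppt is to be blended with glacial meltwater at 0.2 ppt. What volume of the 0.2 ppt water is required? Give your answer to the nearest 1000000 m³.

Salt balance: 201,000,000×20.62 + V×0.2 = (201,000,000+V)×9.84
4,144,620,000 + 0.2V = 1,977,840,000 + 9.84V
2,166,780,000 = 9.64V
V = 224,769,709.54 m³

225000000 m³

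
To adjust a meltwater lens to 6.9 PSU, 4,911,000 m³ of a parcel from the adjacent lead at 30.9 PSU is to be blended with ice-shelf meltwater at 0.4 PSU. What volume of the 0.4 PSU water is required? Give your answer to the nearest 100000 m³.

18100000 m³

Salt balance: 4,911,000×30.9 + V×0.4 = (4,911,000+V)×6.9
151,749,900 + 0.4V = 33,885,900 + 6.9V
117,864,000 = 6.5V
V = 18,132,923.08 m³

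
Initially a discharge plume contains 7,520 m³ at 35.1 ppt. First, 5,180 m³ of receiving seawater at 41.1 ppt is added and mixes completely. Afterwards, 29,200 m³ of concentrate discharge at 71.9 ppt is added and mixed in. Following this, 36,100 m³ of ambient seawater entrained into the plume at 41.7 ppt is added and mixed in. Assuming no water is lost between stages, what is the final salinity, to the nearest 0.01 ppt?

52.33 ppt

Salt balance:
Initial salt = 7,520×35.1 = 263,952
After stage 1: salt = 263,952 + 5,180×41.1 = 476,850; volume = 12,700 m³; S = 37.547 ppt
After stage 2: salt = 476,850 + 29,200×71.9 = 2,576,330; volume = 41,900 m³; S = 61.488 ppt
After stage 3: salt = 2,576,330 + 36,100×41.7 = 4,081,700; volume = 78,000 m³
S = 4,081,700 / 78,000 = 52.3295 ppt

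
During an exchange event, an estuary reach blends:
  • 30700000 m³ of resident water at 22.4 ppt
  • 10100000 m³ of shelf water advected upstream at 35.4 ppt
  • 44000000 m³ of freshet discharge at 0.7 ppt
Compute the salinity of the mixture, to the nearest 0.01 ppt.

Total salt / total volume:
salt = 30,700,000×22.4 + 10,100,000×35.4 + 44,000,000×0.7 = 687,680,000 + 357,540,000 + 30,800,000 = 1,076,020,000
volume = 30,700,000 + 10,100,000 + 44,000,000 = 84,800,000 m³
S = 1,076,020,000 / 84,800,000 = 12.6889 ppt

12.69 ppt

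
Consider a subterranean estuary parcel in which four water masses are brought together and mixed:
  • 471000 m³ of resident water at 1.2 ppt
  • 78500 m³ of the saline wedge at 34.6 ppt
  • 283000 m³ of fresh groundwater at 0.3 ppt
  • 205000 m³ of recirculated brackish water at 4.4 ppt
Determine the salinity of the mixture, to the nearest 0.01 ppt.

4.11 ppt

Mass of salt is conserved:
salt = 471,000×1.2 + 78,500×34.6 + 283,000×0.3 + 205,000×4.4 = 565,200 + 2,716,100 + 84,900 + 902,000 = 4,268,200
volume = 471,000 + 78,500 + 283,000 + 205,000 = 1,037,500 m³
S = 4,268,200 / 1,037,500 = 4.1139 ppt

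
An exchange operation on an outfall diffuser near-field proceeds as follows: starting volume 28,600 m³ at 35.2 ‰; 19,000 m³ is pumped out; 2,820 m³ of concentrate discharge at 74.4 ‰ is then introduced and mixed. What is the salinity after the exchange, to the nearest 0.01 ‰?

44.10 ‰

Remaining after removal: 9,600 m³ at 35.2 ‰ (salt = 337,920)
After addition: salt = 337,920 + 2,820×74.4 = 547,728; volume = 12,420 m³
S = 547,728 / 12,420 = 44.1005 ‰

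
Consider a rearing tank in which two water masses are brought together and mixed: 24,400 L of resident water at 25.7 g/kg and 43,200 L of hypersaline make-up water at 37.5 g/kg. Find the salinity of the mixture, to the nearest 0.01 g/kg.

33.24 g/kg

By conservation of dissolved salt,
salt = 24,400×25.7 + 43,200×37.5 = 627,080 + 1,620,000 = 2,247,080
volume = 24,400 + 43,200 = 67,600 L
S = 2,247,080 / 67,600 = 33.2408 g/kg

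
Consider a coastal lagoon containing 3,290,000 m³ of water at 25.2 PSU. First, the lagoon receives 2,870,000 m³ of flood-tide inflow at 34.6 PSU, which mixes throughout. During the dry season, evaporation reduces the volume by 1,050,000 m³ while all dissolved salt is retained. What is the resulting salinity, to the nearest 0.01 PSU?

35.66 PSU

After mixing: salt = 3,290,000×25.2 + 2,870,000×34.6 = 182,210,000; volume = 6,160,000 m³
After evaporation: salt unchanged = 182,210,000; volume = 6,160,000 − 1,050,000 = 5,110,000 m³
S = 182,210,000 / 5,110,000 = 35.6575 PSU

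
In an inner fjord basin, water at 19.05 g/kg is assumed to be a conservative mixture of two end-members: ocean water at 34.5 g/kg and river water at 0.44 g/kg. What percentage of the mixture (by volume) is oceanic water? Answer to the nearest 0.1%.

Let g be the oceanic fraction. Salt balance per unit volume:
g×34.5 + (1−g)×0.44 = 19.05
g = (19.05 − 0.44) / (34.5 − 0.44) = 18.61/34.06 = 0.5464

54.6%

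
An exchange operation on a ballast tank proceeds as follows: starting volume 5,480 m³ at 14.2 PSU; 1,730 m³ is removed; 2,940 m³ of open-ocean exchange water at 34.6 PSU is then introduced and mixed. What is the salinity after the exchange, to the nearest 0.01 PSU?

23.17 PSU

Remaining after removal: 3,750 m³ at 14.2 PSU (salt = 53,250)
After addition: salt = 53,250 + 2,940×34.6 = 154,974; volume = 6,690 m³
S = 154,974 / 6,690 = 23.165 PSU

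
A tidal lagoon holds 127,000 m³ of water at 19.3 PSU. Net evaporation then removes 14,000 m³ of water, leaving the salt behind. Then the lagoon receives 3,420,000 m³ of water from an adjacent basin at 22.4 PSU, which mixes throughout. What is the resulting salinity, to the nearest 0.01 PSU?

22.38 PSU

After evaporation: salt = 127,000×19.3 = 2,451,100; volume = 127,000 − 14,000 = 113,000 m³
After mixing: salt = 2,451,100 + 3,420,000×22.4 = 79,059,100; volume = 113,000 + 3,420,000 = 3,533,000 m³
S = 79,059,100 / 3,533,000 = 22.3773 PSU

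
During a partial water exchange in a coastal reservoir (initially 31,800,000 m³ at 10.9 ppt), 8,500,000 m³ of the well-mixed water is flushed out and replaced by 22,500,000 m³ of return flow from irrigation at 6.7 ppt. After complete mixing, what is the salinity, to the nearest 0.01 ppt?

8.84 ppt

Remaining after removal: 23,300,000 m³ at 10.9 ppt (salt = 253,970,000)
After addition: salt = 253,970,000 + 22,500,000×6.7 = 404,720,000; volume = 45,800,000 m³
S = 404,720,000 / 45,800,000 = 8.8367 ppt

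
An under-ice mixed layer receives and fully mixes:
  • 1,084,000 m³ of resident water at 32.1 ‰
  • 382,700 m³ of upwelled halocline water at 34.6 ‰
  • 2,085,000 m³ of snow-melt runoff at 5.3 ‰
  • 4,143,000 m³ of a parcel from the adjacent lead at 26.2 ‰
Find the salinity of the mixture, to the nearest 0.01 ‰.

Weighted by volume,
salt = 1,084,000×32.1 + 382,700×34.6 + 2,085,000×5.3 + 4,143,000×26.2 = 34,796,400 + 13,241,420 + 11,050,500 + 108,546,600 = 167,634,920
volume = 1,084,000 + 382,700 + 2,085,000 + 4,143,000 = 7,694,700 m³
S = 167,634,920 / 7,694,700 = 21.7858 ‰

21.79 ‰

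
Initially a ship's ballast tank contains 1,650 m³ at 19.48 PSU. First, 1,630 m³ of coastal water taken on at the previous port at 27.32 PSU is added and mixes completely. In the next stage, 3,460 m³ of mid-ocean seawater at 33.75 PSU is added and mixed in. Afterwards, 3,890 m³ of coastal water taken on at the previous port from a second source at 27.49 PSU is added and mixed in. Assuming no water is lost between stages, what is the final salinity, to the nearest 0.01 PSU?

28.26 PSU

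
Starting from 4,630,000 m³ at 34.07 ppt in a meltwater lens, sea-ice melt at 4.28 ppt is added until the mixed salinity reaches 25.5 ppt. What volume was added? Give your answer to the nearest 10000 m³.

1870000 m³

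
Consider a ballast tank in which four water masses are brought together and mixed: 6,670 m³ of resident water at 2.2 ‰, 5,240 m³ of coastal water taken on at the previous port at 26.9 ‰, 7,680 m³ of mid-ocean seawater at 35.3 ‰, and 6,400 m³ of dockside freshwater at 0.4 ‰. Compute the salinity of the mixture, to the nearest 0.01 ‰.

Mass of salt is conserved:
salt = 6,670×2.2 + 5,240×26.9 + 7,680×35.3 + 6,400×0.4 = 14,674 + 140,956 + 271,104 + 2,560 = 429,294
volume = 6,670 + 5,240 + 7,680 + 6,400 = 25,990 m³
S = 429,294 / 25,990 = 16.5177 ‰

16.52 ‰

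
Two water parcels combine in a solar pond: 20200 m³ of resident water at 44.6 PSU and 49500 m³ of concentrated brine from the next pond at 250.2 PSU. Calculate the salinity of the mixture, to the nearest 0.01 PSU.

190.61 PSU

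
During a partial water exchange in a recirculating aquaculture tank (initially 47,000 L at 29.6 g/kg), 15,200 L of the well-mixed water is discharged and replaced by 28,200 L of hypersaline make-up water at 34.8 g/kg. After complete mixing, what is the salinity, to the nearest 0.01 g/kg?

Remaining after removal: 31,800 L at 29.6 g/kg (salt = 941,280)
After addition: salt = 941,280 + 28,200×34.8 = 1,922,640; volume = 60,000 L
S = 1,922,640 / 60,000 = 32.044 g/kg

32.04 g/kg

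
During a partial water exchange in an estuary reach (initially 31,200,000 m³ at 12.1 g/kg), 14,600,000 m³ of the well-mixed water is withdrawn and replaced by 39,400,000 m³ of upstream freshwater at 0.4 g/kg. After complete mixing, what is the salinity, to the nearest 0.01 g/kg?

3.87 g/kg

Remaining after removal: 16,600,000 m³ at 12.1 g/kg (salt = 200,860,000)
After addition: salt = 200,860,000 + 39,400,000×0.4 = 216,620,000; volume = 56,000,000 m³
S = 216,620,000 / 56,000,000 = 3.8682 g/kg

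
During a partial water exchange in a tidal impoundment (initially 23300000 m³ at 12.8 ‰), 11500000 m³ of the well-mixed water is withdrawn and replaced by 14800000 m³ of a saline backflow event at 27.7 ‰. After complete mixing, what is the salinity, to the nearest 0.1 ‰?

21.1 ‰

Remaining after removal: 11,800,000 m³ at 12.8 ‰ (salt = 151,040,000)
After addition: salt = 151,040,000 + 14,800,000×27.7 = 561,000,000; volume = 26,600,000 m³
S = 561,000,000 / 26,600,000 = 21.0902 ‰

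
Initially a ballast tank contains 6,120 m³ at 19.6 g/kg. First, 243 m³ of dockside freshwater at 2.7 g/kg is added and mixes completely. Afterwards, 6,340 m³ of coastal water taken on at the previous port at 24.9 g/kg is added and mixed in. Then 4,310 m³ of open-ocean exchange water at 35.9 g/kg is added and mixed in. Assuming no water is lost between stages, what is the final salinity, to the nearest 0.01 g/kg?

25.46 g/kg

Mass of salt is conserved:
Initial salt = 6,120×19.6 = 119,952
After stage 1: salt = 119,952 + 243×2.7 = 120,608.1; volume = 6,363 m³; S = 18.955 g/kg
After stage 2: salt = 120,608.1 + 6,340×24.9 = 278,474.1; volume = 12,703 m³; S = 21.922 g/kg
After stage 3: salt = 278,474.1 + 4,310×35.9 = 433,203.1; volume = 17,013 m³
S = 433,203.1 / 17,013 = 25.4631 g/kg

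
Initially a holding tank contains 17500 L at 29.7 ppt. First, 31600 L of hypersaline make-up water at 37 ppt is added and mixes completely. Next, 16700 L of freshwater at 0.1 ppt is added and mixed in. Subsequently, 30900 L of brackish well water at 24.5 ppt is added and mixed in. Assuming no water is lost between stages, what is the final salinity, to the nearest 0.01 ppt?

By conservation of dissolved salt,
Initial salt = 17,500×29.7 = 519,750
After stage 1: salt = 519,750 + 31,600×37 = 1,688,950; volume = 49,100 L; S = 34.398 ppt
After stage 2: salt = 1,688,950 + 16,700×0.1 = 1,690,620; volume = 65,800 L; S = 25.693 ppt
After stage 3: salt = 1,690,620 + 30,900×24.5 = 2,447,670; volume = 96,700 L
S = 2,447,670 / 96,700 = 25.312 ppt

25.31 ppt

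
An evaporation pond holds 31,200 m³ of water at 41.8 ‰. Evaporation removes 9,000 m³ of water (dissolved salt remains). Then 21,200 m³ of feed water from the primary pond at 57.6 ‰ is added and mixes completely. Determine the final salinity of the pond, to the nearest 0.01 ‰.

58.19 ‰

After evaporation: salt = 31,200×41.8 = 1,304,160; volume = 31,200 − 9,000 = 22,200 m³
After mixing: salt = 1,304,160 + 21,200×57.6 = 2,525,280; volume = 22,200 + 21,200 = 43,400 m³
S = 2,525,280 / 43,400 = 58.1862 ‰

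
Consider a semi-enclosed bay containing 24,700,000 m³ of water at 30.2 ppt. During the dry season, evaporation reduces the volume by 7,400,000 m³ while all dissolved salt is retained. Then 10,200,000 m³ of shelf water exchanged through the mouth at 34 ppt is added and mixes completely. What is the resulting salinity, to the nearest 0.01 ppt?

After evaporation: salt = 24,700,000×30.2 = 745,940,000; volume = 24,700,000 − 7,400,000 = 17,300,000 m³
After mixing: salt = 745,940,000 + 10,200,000×34 = 1,092,740,000; volume = 17,300,000 + 10,200,000 = 27,500,000 m³
S = 1,092,740,000 / 27,500,000 = 39.736 ppt

39.74 ppt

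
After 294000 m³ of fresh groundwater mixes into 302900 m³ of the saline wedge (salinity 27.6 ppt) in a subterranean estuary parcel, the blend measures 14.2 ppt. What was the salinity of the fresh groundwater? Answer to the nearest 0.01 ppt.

0.39 ppt

Salt balance: 302,900×27.6 + 294,000×S = 596,900×14.2
8,360,040 + 294,000·S = 8,475,980
S = (8,475,980 − 8,360,040) / 294,000 = 0.3944 ppt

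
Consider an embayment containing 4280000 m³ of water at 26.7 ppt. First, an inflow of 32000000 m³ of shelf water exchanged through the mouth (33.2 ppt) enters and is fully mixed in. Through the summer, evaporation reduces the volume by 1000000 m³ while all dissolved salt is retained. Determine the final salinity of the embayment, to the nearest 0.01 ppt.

33.35 ppt

After mixing: salt = 4,280,000×26.7 + 32,000,000×33.2 = 1,176,676,000; volume = 36,280,000 m³
After evaporation: salt unchanged = 1,176,676,000; volume = 36,280,000 − 1,000,000 = 35,280,000 m³
S = 1,176,676,000 / 35,280,000 = 33.3525 ppt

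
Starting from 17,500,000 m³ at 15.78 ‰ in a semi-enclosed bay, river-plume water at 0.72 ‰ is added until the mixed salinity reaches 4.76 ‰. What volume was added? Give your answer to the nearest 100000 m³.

Salt balance: 17,500,000×15.78 + V×0.72 = (17,500,000+V)×4.76
276,150,000 + 0.72V = 83,300,000 + 4.76V
192,850,000 = 4.04V
V = 47,735,148.51 m³

47700000 m³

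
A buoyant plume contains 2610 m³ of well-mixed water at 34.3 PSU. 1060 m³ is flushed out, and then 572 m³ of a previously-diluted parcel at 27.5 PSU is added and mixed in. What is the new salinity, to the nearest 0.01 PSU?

32.47 PSU

Remaining after removal: 1,550 m³ at 34.3 PSU (salt = 53,165)
After addition: salt = 53,165 + 572×27.5 = 68,895; volume = 2,122 m³
S = 68,895 / 2,122 = 32.467 PSU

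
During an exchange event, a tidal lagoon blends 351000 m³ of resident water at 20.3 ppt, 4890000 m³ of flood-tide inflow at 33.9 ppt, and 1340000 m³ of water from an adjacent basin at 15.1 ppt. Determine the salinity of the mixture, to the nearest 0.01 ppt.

29.35 ppt

Salt balance:
salt = 351,000×20.3 + 4,890,000×33.9 + 1,340,000×15.1 = 7,125,300 + 165,771,000 + 20,234,000 = 193,130,300
volume = 351,000 + 4,890,000 + 1,340,000 = 6,581,000 m³
S = 193,130,300 / 6,581,000 = 29.3466 ppt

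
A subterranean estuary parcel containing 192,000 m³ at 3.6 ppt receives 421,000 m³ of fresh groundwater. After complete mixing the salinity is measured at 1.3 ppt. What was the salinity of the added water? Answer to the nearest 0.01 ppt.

0.25 ppt

Salt balance: 192,000×3.6 + 421,000×S = 613,000×1.3
691,200 + 421,000·S = 796,900
S = (796,900 − 691,200) / 421,000 = 0.2511 ppt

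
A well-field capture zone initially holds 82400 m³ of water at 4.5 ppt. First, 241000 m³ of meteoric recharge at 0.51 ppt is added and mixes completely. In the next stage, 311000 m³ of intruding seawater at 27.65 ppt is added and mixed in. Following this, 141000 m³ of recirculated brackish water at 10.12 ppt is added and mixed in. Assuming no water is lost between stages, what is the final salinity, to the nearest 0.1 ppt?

13.6 ppt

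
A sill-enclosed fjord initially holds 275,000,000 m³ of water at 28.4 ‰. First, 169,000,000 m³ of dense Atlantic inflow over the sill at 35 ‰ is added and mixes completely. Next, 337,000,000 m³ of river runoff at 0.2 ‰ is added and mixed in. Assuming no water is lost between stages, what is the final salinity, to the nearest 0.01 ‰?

17.66 ‰

Salt balance:
Initial salt = 275,000,000×28.4 = 7,810,000,000
After stage 1: salt = 7,810,000,000 + 169,000,000×35 = 13,725,000,000; volume = 444,000,000 m³; S = 30.912 ‰
After stage 2: salt = 13,725,000,000 + 337,000,000×0.2 = 13,792,400,000; volume = 781,000,000 m³
S = 13,792,400,000 / 781,000,000 = 17.6599 ‰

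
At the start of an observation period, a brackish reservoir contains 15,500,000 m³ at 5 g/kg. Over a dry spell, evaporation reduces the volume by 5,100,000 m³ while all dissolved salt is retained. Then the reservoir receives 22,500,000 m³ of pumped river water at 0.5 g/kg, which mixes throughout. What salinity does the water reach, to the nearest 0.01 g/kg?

After evaporation: salt = 15,500,000×5 = 77,500,000; volume = 15,500,000 − 5,100,000 = 10,400,000 m³
After mixing: salt = 77,500,000 + 22,500,000×0.5 = 88,750,000; volume = 10,400,000 + 22,500,000 = 32,900,000 m³
S = 88,750,000 / 32,900,000 = 2.6976 g/kg

2.70 g/kg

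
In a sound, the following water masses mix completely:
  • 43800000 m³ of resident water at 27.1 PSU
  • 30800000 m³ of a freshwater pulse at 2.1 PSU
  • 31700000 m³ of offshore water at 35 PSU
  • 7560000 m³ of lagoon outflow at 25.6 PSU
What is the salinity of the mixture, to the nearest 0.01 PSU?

22.44 PSU

Total salt / total volume:
salt = 43,800,000×27.1 + 30,800,000×2.1 + 31,700,000×35 + 7,560,000×25.6 = 1,186,980,000 + 64,680,000 + 1,109,500,000 + 193,536,000 = 2,554,696,000
volume = 43,800,000 + 30,800,000 + 31,700,000 + 7,560,000 = 113,860,000 m³
S = 2,554,696,000 / 113,860,000 = 22.4372 PSU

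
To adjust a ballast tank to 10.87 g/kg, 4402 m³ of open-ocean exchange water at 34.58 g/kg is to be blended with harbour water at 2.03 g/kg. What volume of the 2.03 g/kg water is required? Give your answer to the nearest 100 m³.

Salt balance: 4,402×34.58 + V×2.03 = (4,402+V)×10.87
152,221.16 + 2.03V = 47,849.74 + 10.87V
104,371.42 = 8.84V
V = 11,806.72 m³

11800 m³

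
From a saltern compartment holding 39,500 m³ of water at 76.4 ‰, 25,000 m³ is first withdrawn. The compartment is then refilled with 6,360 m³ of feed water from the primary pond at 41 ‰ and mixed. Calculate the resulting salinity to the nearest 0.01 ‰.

Remaining after removal: 14,500 m³ at 76.4 ‰ (salt = 1,107,800)
After addition: salt = 1,107,800 + 6,360×41 = 1,368,560; volume = 20,860 m³
S = 1,368,560 / 20,860 = 65.6069 ‰

65.61 ‰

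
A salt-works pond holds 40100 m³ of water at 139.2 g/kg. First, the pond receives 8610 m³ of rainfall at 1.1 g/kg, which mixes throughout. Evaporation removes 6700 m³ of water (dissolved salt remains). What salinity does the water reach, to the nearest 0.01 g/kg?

After mixing: salt = 40,100×139.2 + 8,610×1.1 = 5,591,391; volume = 48,710 m³
After evaporation: salt unchanged = 5,591,391; volume = 48,710 − 6,700 = 42,010 m³
S = 5,591,391 / 42,010 = 133.0967 g/kg

133.10 g/kg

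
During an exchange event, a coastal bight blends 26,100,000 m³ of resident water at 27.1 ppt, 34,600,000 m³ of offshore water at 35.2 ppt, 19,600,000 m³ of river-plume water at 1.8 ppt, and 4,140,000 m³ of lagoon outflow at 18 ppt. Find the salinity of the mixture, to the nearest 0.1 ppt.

24.1 ppt

Total salt / total volume:
salt = 26,100,000×27.1 + 34,600,000×35.2 + 19,600,000×1.8 + 4,140,000×18 = 707,310,000 + 1,217,920,000 + 35,280,000 + 74,520,000 = 2,035,030,000
volume = 26,100,000 + 34,600,000 + 19,600,000 + 4,140,000 = 84,440,000 m³
S = 2,035,030,000 / 84,440,000 = 24.1 ppt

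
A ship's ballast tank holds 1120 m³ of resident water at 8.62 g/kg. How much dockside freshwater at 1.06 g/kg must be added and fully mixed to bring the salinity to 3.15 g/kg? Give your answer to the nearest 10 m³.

Salt balance: 1,120×8.62 + V×1.06 = (1,120+V)×3.15
9,654.4 + 1.06V = 3,528 + 3.15V
6,126.4 = 2.09V
V = 2,931.29 m³

2930 m³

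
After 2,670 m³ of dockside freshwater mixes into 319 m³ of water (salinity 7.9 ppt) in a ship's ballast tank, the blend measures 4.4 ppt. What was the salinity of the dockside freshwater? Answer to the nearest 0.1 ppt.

4.0 ppt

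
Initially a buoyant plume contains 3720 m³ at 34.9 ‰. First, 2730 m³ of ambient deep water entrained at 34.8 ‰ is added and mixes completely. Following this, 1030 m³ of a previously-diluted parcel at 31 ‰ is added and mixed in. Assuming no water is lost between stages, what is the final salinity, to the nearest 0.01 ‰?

34.33 ‰

By conservation of dissolved salt,
Initial salt = 3,720×34.9 = 129,828
After stage 1: salt = 129,828 + 2,730×34.8 = 224,832; volume = 6,450 m³; S = 34.858 ‰
After stage 2: salt = 224,832 + 1,030×31 = 256,762; volume = 7,480 m³
S = 256,762 / 7,480 = 34.3265 ‰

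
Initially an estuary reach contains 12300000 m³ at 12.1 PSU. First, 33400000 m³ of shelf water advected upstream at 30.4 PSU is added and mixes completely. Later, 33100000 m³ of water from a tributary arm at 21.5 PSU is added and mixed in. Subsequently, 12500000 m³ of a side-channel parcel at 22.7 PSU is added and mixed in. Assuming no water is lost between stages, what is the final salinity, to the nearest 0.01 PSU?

Mass of salt is conserved:
Initial salt = 12,300,000×12.1 = 148,830,000
After stage 1: salt = 148,830,000 + 33,400,000×30.4 = 1,164,190,000; volume = 45,700,000 m³; S = 25.475 PSU
After stage 2: salt = 1,164,190,000 + 33,100,000×21.5 = 1,875,840,000; volume = 78,800,000 m³; S = 23.805 PSU
After stage 3: salt = 1,875,840,000 + 12,500,000×22.7 = 2,159,590,000; volume = 91,300,000 m³
S = 2,159,590,000 / 91,300,000 = 23.6538 PSU

23.65 PSU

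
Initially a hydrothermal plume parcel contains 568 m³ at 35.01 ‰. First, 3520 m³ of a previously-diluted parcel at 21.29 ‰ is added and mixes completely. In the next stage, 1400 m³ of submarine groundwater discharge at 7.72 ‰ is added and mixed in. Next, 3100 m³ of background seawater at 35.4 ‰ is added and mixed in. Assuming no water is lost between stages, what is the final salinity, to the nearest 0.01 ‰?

Salt balance:
Initial salt = 568×35.01 = 19,885.68
After stage 1: salt = 19,885.68 + 3,520×21.29 = 94,826.48; volume = 4,088 m³; S = 23.196 ‰
After stage 2: salt = 94,826.48 + 1,400×7.72 = 105,634.48; volume = 5,488 m³; S = 19.248 ‰
After stage 3: salt = 105,634.48 + 3,100×35.4 = 215,374.48; volume = 8,588 m³
S = 215,374.48 / 8,588 = 25.0785 ‰

25.08 ‰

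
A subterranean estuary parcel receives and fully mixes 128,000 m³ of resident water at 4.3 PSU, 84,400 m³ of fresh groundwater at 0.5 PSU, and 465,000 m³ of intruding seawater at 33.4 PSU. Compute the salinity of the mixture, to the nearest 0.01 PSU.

Weighted by volume,
salt = 128,000×4.3 + 84,400×0.5 + 465,000×33.4 = 550,400 + 42,200 + 15,531,000 = 16,123,600
volume = 128,000 + 84,400 + 465,000 = 677,400 m³
S = 16,123,600 / 677,400 = 23.8022 PSU

23.80 PSU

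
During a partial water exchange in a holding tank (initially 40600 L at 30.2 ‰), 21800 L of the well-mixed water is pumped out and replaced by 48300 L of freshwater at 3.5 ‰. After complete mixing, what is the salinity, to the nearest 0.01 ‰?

Remaining after removal: 18,800 L at 30.2 ‰ (salt = 567,760)
After addition: salt = 567,760 + 48,300×3.5 = 736,810; volume = 67,100 L
S = 736,810 / 67,100 = 10.9808 ‰

10.98 ‰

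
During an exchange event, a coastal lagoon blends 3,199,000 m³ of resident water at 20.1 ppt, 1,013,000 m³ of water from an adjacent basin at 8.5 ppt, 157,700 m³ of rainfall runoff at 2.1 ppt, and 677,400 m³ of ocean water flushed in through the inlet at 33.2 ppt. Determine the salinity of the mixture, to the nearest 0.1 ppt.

Conserving salt mass:
salt = 3,199,000×20.1 + 1,013,000×8.5 + 157,700×2.1 + 677,400×33.2 = 64,299,900 + 8,610,500 + 331,170 + 22,489,680 = 95,731,250
volume = 3,199,000 + 1,013,000 + 157,700 + 677,400 = 5,047,100 m³
S = 95,731,250 / 5,047,100 = 18.968 ppt

19.0 ppt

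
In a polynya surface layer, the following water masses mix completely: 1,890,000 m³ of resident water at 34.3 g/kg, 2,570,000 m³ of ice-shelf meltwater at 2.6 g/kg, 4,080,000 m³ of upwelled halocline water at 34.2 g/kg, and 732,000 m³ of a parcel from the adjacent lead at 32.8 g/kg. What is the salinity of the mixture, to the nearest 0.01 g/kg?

Conserving salt mass:
salt = 1,890,000×34.3 + 2,570,000×2.6 + 4,080,000×34.2 + 732,000×32.8 = 64,827,000 + 6,682,000 + 139,536,000 + 24,009,600 = 235,054,600
volume = 1,890,000 + 2,570,000 + 4,080,000 + 732,000 = 9,272,000 m³
S = 235,054,600 / 9,272,000 = 25.351 g/kg

25.35 g/kg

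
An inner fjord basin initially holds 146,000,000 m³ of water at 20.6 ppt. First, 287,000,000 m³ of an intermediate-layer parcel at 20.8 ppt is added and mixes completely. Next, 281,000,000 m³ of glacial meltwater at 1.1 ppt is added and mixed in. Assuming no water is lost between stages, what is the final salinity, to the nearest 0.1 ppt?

13.0 ppt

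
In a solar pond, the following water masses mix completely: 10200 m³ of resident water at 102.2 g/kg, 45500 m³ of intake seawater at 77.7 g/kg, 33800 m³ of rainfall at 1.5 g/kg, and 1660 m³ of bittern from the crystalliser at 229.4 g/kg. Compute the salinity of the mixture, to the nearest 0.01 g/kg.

Salt balance:
salt = 10,200×102.2 + 45,500×77.7 + 33,800×1.5 + 1,660×229.4 = 1,042,440 + 3,535,350 + 50,700 + 380,804 = 5,009,294
volume = 10,200 + 45,500 + 33,800 + 1,660 = 91,160 m³
S = 5,009,294 / 91,160 = 54.9506 g/kg

54.95 g/kg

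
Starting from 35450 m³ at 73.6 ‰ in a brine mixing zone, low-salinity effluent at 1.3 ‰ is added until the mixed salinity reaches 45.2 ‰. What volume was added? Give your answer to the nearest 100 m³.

Salt balance: 35,450×73.6 + V×1.3 = (35,450+V)×45.2
2,609,120 + 1.3V = 1,602,340 + 45.2V
1,006,780 = 43.9V
V = 22,933.49 m³

22900 m³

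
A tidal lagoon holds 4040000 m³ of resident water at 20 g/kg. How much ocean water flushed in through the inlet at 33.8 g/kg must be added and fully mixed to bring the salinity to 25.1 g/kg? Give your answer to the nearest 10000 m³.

Salt balance: 4,040,000×20 + V×33.8 = (4,040,000+V)×25.1
80,800,000 + 33.8V = 101,404,000 + 25.1V
20,604,000 = 8.7V
V = 2,368,275.86 m³

2370000 m³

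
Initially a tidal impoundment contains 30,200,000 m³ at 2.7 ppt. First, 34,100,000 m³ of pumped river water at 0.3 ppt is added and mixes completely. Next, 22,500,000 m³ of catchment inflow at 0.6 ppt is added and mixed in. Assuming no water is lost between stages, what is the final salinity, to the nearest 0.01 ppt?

1.21 ppt

Mass of salt is conserved:
Initial salt = 30,200,000×2.7 = 81,540,000
After stage 1: salt = 81,540,000 + 34,100,000×0.3 = 91,770,000; volume = 64,300,000 m³; S = 1.427 ppt
After stage 2: salt = 91,770,000 + 22,500,000×0.6 = 105,270,000; volume = 86,800,000 m³
S = 105,270,000 / 86,800,000 = 1.2128 ppt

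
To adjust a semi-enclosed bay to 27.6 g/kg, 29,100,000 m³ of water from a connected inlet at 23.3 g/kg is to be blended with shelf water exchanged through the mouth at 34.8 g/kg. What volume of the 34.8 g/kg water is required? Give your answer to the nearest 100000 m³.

17400000 m³

Salt balance: 29,100,000×23.3 + V×34.8 = (29,100,000+V)×27.6
678,030,000 + 34.8V = 803,160,000 + 27.6V
125,130,000 = 7.2V
V = 17,379,166.67 m³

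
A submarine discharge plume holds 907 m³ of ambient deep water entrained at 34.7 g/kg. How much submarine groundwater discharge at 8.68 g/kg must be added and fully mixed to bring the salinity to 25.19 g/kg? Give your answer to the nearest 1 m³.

Salt balance: 907×34.7 + V×8.68 = (907+V)×25.19
31,472.9 + 8.68V = 22,847.33 + 25.19V
8,625.57 = 16.51V
V = 522.45 m³

522 m³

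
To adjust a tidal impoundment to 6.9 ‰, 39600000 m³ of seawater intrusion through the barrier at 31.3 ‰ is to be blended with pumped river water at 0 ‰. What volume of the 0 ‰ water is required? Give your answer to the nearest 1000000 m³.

Salt balance: 39,600,000×31.3 + V×0 = (39,600,000+V)×6.9
1,239,480,000 + 0V = 273,240,000 + 6.9V
966,240,000 = 6.9V
V = 140,034,782.61 m³

140000000 m³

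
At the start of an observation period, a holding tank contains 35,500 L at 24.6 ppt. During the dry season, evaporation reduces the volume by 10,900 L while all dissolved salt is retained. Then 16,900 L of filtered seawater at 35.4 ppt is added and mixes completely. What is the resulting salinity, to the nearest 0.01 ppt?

35.46 ppt

After evaporation: salt = 35,500×24.6 = 873,300; volume = 35,500 − 10,900 = 24,600 L
After mixing: salt = 873,300 + 16,900×35.4 = 1,471,560; volume = 24,600 + 16,900 = 41,500 L
S = 1,471,560 / 41,500 = 35.4593 ppt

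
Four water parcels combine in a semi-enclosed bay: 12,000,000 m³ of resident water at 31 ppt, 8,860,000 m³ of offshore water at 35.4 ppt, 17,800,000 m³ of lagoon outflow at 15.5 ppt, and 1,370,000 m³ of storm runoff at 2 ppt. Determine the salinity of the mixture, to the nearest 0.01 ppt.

24.09 ppt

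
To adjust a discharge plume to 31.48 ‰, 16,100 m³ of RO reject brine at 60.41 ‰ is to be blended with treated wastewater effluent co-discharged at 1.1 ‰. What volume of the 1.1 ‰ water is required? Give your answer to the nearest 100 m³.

Salt balance: 16,100×60.41 + V×1.1 = (16,100+V)×31.48
972,601 + 1.1V = 506,828 + 31.48V
465,773 = 30.38V
V = 15,331.57 m³

15300 m³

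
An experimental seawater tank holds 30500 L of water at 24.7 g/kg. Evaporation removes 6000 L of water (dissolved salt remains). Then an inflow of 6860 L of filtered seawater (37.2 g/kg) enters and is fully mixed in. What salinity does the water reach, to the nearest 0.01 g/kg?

32.16 g/kg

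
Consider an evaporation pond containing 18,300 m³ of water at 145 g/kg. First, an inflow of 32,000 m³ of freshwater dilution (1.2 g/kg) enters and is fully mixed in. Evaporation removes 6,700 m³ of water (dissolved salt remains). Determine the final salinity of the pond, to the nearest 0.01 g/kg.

After mixing: salt = 18,300×145 + 32,000×1.2 = 2,691,900; volume = 50,300 m³
After evaporation: salt unchanged = 2,691,900; volume = 50,300 − 6,700 = 43,600 m³
S = 2,691,900 / 43,600 = 61.7408 g/kg

61.74 g/kg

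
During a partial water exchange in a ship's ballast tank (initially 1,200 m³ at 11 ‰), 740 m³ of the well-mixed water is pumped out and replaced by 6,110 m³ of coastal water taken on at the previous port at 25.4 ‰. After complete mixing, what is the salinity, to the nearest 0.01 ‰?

Remaining after removal: 460 m³ at 11 ‰ (salt = 5,060)
After addition: salt = 5,060 + 6,110×25.4 = 160,254; volume = 6,570 m³
S = 160,254 / 6,570 = 24.3918 ‰

24.39 ‰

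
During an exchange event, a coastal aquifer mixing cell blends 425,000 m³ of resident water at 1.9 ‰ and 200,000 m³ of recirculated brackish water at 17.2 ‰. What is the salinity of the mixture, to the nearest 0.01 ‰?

6.80 ‰

By conservation of dissolved salt,
salt = 425,000×1.9 + 200,000×17.2 = 807,500 + 3,440,000 = 4,247,500
volume = 425,000 + 200,000 = 625,000 m³
S = 4,247,500 / 625,000 = 6.796 ‰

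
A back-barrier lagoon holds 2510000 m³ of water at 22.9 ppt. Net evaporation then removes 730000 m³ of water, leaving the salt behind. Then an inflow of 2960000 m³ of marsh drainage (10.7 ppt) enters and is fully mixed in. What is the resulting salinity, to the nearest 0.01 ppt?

After evaporation: salt = 2,510,000×22.9 = 57,479,000; volume = 2,510,000 − 730,000 = 1,780,000 m³
After mixing: salt = 57,479,000 + 2,960,000×10.7 = 89,151,000; volume = 1,780,000 + 2,960,000 = 4,740,000 m³
S = 89,151,000 / 4,740,000 = 18.8082 ppt

18.81 ppt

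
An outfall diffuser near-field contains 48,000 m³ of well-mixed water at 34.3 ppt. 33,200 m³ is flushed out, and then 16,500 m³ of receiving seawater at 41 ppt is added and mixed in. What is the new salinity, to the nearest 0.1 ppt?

Remaining after removal: 14,800 m³ at 34.3 ppt (salt = 507,640)
After addition: salt = 507,640 + 16,500×41 = 1,184,140; volume = 31,300 m³
S = 1,184,140 / 31,300 = 37.8319 ppt

37.8 ppt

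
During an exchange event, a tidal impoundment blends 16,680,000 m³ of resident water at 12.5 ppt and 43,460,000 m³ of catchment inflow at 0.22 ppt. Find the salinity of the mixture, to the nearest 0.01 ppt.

3.63 ppt

By conservation of dissolved salt,
salt = 16,680,000×12.5 + 43,460,000×0.22 = 208,500,000 + 9,561,200 = 218,061,200
volume = 16,680,000 + 43,460,000 = 60,140,000 m³
S = 218,061,200 / 60,140,000 = 3.6259 ppt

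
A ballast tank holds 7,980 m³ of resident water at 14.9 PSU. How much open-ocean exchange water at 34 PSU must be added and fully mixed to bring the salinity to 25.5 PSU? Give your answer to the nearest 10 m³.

9950 m³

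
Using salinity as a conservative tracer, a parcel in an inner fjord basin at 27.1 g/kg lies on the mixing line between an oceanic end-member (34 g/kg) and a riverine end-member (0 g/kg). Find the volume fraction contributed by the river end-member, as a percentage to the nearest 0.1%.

Let f be the freshwater fraction. Salt balance per unit volume:
f×0 + (1−f)×34 = 27.1
f = (34 − 27.1) / (34 − 0) = 6.9/34 = 0.2029

20.3%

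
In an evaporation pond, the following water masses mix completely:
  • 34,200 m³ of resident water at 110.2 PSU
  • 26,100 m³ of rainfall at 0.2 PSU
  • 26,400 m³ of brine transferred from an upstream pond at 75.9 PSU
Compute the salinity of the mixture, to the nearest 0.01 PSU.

66.64 PSU

Conserving salt mass:
salt = 34,200×110.2 + 26,100×0.2 + 26,400×75.9 = 3,768,840 + 5,220 + 2,003,760 = 5,777,820
volume = 34,200 + 26,100 + 26,400 = 86,700 m³
S = 5,777,820 / 86,700 = 66.6415 PSU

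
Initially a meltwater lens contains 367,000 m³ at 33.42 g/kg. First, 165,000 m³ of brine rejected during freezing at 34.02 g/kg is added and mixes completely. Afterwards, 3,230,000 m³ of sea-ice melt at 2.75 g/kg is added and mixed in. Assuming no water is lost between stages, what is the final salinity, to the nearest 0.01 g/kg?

Conserving salt mass:
Initial salt = 367,000×33.42 = 12,265,140
After stage 1: salt = 12,265,140 + 165,000×34.02 = 17,878,440; volume = 532,000 m³; S = 33.606 g/kg
After stage 2: salt = 17,878,440 + 3,230,000×2.75 = 26,760,940; volume = 3,762,000 m³
S = 26,760,940 / 3,762,000 = 7.1135 g/kg

7.11 g/kg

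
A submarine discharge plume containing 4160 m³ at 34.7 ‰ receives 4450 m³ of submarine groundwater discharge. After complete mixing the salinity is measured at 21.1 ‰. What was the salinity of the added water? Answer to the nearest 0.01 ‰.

8.39 ‰

Salt balance: 4,160×34.7 + 4,450×S = 8,610×21.1
144,352 + 4,450·S = 181,671
S = (181,671 − 144,352) / 4,450 = 8.3863 ‰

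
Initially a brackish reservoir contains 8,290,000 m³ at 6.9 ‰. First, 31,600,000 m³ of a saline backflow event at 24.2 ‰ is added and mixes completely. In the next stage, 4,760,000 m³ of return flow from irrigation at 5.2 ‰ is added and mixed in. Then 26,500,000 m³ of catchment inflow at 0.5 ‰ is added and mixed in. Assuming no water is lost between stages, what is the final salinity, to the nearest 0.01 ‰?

Mass of salt is conserved:
Initial salt = 8,290,000×6.9 = 57,201,000
After stage 1: salt = 57,201,000 + 31,600,000×24.2 = 821,921,000; volume = 39,890,000 m³; S = 20.605 ‰
After stage 2: salt = 821,921,000 + 4,760,000×5.2 = 846,673,000; volume = 44,650,000 m³; S = 18.962 ‰
After stage 3: salt = 846,673,000 + 26,500,000×0.5 = 859,923,000; volume = 71,150,000 m³
S = 859,923,000 / 71,150,000 = 12.0861 ‰

12.09 ‰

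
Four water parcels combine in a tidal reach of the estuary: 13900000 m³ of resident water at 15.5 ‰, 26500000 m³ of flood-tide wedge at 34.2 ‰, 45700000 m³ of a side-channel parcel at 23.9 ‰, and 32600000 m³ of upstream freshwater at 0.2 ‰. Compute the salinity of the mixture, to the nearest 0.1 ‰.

18.7 ‰

Total salt / total volume:
salt = 13,900,000×15.5 + 26,500,000×34.2 + 45,700,000×23.9 + 32,600,000×0.2 = 215,450,000 + 906,300,000 + 1,092,230,000 + 6,520,000 = 2,220,500,000
volume = 13,900,000 + 26,500,000 + 45,700,000 + 32,600,000 = 118,700,000 m³
S = 2,220,500,000 / 118,700,000 = 18.707 ‰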